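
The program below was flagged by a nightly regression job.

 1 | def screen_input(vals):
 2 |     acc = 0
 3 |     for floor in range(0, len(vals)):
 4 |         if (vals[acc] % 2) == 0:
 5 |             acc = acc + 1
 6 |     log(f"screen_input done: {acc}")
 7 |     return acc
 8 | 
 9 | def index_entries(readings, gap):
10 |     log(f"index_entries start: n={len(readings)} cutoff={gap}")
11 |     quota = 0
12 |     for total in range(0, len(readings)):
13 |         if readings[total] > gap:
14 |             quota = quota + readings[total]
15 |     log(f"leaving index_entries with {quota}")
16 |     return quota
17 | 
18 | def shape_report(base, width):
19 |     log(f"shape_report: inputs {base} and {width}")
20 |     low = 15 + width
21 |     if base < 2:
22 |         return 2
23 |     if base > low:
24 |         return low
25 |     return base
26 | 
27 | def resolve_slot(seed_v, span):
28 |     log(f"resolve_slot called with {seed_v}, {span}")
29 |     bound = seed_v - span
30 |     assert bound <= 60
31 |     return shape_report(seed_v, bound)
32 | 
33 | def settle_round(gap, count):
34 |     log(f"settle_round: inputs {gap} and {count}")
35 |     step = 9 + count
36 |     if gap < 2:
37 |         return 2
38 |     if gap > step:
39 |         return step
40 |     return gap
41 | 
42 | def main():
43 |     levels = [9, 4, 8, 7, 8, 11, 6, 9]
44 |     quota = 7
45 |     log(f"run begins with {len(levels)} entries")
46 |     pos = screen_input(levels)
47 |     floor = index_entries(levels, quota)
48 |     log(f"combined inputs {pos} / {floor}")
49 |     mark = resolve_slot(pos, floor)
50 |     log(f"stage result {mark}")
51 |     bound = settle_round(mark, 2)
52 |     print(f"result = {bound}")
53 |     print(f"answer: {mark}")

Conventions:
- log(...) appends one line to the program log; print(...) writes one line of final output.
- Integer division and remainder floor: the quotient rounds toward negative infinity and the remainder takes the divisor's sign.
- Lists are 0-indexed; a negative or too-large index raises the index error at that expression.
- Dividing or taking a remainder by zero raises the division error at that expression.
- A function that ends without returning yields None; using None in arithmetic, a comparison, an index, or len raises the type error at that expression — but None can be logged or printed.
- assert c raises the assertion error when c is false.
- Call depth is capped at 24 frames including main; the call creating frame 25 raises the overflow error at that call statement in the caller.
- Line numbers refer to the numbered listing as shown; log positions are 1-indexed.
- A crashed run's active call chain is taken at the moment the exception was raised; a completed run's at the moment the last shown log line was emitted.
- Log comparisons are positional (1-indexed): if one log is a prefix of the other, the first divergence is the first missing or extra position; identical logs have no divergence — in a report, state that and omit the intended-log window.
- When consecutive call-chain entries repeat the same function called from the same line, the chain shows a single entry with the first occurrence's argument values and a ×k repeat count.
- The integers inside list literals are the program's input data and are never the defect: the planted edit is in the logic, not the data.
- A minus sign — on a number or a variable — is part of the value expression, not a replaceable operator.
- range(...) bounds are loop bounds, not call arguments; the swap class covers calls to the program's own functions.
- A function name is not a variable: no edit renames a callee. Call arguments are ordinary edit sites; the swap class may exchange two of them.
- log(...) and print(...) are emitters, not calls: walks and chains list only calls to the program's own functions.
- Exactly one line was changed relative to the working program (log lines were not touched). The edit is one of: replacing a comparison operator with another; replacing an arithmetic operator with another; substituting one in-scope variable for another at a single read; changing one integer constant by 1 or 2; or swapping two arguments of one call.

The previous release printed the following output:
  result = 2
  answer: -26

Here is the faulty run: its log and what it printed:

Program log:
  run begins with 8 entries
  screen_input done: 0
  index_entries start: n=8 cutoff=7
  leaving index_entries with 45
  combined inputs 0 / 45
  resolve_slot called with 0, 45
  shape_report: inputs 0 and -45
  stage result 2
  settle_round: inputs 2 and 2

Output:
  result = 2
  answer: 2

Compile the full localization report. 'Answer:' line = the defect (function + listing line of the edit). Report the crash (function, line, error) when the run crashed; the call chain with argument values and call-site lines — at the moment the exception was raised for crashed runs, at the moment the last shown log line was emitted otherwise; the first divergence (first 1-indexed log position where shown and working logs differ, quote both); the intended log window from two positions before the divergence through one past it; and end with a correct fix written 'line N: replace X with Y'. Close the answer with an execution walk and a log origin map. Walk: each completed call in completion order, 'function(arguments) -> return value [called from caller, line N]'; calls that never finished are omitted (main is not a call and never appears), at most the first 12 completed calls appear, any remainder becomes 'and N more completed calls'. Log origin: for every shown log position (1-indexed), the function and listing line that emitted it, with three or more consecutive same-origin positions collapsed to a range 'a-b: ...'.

Answer: the defect is in screen_input at line 4.
Key observation: At log position 2 the runs split — shown 'screen_input done: 0', but the working version logs 'screen_input done: 4'.
Call chain: main -> settle_round(2, 2) (called at line 51).
First divergence: position 2; shown 'screen_input done: 0' vs intended 'screen_input done: 4'.
Intended log window:
  1: run begins with 8 entries
  2: screen_input done: 4
  3: index_entries start: n=8 cutoff=7
Execution walk:
  screen_input([9, 4, 8, 7, 8, 11, 6, 9]) -> 0  [called from main, line 46]
  index_entries([9, 4, 8, 7, 8, 11, 6, 9], 7) -> 45  [called from main, line 47]
  shape_report(0, -45) -> 2  [called from resolve_slot, line 31]
  resolve_slot(0, 45) -> 2  [called from main, line 49]
  settle_round(2, 2) -> 2  [called from main, line 51]
Origin of each log line:
  1: from main, line 45
  2: from screen_input, line 6
  3: from index_entries, line 10
  4: from index_entries, line 15
  5: from main, line 48
  6: from resolve_slot, line 28
  7: from shape_report, line 19
  8: from main, line 50
  9: from settle_round, line 34
A correct fix: line 4: replace `acc` with `floor`.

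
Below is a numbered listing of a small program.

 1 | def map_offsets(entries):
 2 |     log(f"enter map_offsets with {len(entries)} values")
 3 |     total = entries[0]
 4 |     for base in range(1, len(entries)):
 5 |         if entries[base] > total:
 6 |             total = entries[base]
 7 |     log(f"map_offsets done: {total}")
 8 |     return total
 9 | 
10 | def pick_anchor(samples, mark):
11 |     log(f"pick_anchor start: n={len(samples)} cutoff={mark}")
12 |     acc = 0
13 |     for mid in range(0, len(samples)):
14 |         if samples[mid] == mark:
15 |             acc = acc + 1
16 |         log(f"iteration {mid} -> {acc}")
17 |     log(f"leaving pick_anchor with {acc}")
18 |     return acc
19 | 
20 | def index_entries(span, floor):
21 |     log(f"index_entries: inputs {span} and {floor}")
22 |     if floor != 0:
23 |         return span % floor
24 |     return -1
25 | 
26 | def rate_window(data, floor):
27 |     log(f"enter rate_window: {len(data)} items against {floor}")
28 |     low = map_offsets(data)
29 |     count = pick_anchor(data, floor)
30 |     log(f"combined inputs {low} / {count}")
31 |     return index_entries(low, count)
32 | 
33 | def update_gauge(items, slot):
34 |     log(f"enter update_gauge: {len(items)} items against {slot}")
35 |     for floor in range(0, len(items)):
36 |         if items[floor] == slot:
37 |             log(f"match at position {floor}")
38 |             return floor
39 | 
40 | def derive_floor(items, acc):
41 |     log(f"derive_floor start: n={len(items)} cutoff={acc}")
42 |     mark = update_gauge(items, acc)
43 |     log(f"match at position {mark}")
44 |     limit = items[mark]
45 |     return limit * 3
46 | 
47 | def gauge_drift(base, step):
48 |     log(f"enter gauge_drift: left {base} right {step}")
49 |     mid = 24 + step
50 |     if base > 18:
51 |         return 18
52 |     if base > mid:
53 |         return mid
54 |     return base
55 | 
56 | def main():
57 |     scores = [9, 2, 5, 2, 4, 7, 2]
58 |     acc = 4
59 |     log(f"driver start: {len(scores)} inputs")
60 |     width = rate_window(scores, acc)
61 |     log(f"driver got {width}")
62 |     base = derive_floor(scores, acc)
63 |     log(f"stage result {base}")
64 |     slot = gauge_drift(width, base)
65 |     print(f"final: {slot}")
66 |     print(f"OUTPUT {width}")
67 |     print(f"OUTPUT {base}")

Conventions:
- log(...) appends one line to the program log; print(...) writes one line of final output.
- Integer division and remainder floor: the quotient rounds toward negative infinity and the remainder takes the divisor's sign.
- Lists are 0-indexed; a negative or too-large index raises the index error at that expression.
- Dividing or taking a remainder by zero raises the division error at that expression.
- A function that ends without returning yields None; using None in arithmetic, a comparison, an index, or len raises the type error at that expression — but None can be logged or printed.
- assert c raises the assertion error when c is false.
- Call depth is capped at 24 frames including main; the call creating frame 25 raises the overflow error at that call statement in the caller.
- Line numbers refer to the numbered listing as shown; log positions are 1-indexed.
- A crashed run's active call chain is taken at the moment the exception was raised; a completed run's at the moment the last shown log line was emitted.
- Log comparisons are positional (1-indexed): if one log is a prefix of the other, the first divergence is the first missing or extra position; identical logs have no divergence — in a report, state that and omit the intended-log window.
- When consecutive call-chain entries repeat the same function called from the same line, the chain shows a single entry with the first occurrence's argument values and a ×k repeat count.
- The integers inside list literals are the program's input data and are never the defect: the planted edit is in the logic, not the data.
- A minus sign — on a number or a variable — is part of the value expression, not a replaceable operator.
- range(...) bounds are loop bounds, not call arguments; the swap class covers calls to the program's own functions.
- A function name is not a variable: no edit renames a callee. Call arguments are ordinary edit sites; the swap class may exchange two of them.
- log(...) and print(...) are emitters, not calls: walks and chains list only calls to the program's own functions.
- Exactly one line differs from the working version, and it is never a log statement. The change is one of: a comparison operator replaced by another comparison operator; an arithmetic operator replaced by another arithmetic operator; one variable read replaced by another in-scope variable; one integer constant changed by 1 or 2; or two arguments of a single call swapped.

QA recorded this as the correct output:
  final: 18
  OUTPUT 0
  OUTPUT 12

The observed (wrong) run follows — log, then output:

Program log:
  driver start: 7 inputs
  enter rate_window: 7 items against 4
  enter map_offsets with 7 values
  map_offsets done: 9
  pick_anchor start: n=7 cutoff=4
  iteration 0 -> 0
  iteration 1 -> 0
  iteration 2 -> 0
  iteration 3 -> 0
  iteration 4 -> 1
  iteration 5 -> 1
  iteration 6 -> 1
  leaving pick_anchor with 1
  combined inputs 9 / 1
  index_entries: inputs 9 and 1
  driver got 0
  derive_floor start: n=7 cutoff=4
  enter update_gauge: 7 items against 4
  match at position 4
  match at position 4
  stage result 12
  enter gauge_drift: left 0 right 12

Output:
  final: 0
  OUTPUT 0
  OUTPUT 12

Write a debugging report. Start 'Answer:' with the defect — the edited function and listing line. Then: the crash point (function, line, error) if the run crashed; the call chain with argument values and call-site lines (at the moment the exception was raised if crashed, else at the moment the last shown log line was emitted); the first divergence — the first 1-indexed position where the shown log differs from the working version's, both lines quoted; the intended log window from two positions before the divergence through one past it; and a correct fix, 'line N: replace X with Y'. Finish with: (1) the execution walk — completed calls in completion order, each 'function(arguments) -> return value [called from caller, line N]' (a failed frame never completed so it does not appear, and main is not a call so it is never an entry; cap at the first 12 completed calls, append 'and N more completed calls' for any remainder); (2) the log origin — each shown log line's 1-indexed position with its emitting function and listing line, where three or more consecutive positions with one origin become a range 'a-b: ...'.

Answer: the defect is in gauge_drift at line 50.
Key observation: Every logged value matches the working version; the printed result is what differs.
Call chain: main -> gauge_drift(0, 12) (called at line 64).
First divergence: none; the two logs match at every position.
Execution walk:
  map_offsets([9, 2, 5, 2, 4, 7, 2]) -> 9  [called from rate_window, line 28]
  pick_anchor([9, 2, 5, 2, 4, 7, 2], 4) -> 1  [called from rate_window, line 29]
  index_entries(9, 1) -> 0  [called from rate_window, line 31]
  rate_window([9, 2, 5, 2, 4, 7, 2], 4) -> 0  [called from main, line 60]
  update_gauge([9, 2, 5, 2, 4, 7, 2], 4) -> 4  [called from derive_floor, line 42]
  derive_floor([9, 2, 5, 2, 4, 7, 2], 4) -> 12  [called from main, line 62]
  gauge_drift(0, 12) -> 0  [called from main, line 64]
Log line origins:
  1 — main, line 59
  2 — rate_window, line 27
  3 — map_offsets, line 2
  4 — map_offsets, line 7
  5 — pick_anchor, line 11
  6-12 — pick_anchor, line 16
  13 — pick_anchor, line 17
  14 — rate_window, line 30
  15 — index_entries, line 21
  16 — main, line 61
  17 — derive_floor, line 41
  18 — update_gauge, line 34
  19 — update_gauge, line 37
  20 — derive_floor, line 43
  21 — main, line 63
  22 — gauge_drift, line 48
A correct fix: line 50: replace `>` with `<`.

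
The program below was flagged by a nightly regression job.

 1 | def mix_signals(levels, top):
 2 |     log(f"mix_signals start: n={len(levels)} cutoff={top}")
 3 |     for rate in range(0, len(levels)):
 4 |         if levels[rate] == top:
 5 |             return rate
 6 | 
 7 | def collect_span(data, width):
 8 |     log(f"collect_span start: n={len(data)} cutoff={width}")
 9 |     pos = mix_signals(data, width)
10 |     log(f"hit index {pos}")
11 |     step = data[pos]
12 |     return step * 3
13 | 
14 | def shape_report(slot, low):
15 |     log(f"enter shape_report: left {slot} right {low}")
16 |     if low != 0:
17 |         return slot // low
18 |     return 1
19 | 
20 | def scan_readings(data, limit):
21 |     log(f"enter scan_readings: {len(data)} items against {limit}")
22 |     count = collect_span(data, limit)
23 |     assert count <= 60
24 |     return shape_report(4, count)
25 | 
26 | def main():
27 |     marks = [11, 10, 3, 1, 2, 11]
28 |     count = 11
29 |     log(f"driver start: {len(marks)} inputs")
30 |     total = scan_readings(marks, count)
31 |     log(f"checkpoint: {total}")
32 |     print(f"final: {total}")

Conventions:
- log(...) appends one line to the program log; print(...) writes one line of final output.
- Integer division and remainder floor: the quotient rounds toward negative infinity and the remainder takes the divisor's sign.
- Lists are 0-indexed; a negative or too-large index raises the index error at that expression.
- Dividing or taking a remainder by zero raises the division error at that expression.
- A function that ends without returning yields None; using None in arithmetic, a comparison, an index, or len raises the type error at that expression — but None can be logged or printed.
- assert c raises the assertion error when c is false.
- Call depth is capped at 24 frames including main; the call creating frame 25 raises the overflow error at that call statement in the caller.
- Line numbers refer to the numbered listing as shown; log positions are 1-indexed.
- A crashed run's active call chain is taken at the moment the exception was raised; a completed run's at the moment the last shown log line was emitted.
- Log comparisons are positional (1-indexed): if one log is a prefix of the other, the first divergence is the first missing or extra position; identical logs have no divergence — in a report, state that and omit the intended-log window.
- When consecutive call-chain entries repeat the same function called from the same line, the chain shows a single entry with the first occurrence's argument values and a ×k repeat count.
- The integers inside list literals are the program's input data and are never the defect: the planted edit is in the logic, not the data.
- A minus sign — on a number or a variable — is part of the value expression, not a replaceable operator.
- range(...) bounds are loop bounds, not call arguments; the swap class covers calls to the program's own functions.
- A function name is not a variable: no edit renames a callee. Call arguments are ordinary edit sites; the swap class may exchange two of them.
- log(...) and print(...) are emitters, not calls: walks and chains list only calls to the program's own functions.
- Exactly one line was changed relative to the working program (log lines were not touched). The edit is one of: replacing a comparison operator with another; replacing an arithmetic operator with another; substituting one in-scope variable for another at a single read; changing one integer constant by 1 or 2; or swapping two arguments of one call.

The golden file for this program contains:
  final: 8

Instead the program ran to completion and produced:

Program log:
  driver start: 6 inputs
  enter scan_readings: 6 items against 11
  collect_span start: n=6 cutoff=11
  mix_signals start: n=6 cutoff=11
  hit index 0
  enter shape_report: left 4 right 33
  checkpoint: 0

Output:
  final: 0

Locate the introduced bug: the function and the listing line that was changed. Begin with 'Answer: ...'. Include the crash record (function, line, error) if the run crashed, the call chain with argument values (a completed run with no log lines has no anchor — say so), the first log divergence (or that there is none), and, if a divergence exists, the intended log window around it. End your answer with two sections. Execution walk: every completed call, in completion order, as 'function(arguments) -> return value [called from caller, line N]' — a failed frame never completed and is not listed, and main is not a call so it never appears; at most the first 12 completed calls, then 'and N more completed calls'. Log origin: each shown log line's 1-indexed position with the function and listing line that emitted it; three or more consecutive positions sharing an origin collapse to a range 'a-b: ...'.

Answer: the defect is in scan_readings at line 24.
Core observation: At log position 6 the runs split — shown 'enter shape_report: left 4 right 33', but the working version logs 'enter shape_report: left 33 right 4'.
Call chain: main.
First divergence: position 6 — shown 'enter shape_report: left 4 right 33', intended 'enter shape_report: left 33 right 4'.
Intended log window:
  4: mix_signals start: n=6 cutoff=11
  5: hit index 0
  6: enter shape_report: left 33 right 4
  7: checkpoint: 8
Execution walk:
  mix_signals([11, 10, 3, 1, 2, 11], 11) -> 0  [called from collect_span, line 9]
  collect_span([11, 10, 3, 1, 2, 11], 11) -> 33  [called from scan_readings, line 22]
  shape_report(4, 33) -> 0  [called from scan_readings, line 24]
  scan_readings([11, 10, 3, 1, 2, 11], 11) -> 0  [called from main, line 30]
Origin of each log line:
  1: from main, line 29
  2: from scan_readings, line 21
  3: from collect_span, line 8
  4: from mix_signals, line 2
  5: from collect_span, line 10
  6: from shape_report, line 15
  7: from main, line 31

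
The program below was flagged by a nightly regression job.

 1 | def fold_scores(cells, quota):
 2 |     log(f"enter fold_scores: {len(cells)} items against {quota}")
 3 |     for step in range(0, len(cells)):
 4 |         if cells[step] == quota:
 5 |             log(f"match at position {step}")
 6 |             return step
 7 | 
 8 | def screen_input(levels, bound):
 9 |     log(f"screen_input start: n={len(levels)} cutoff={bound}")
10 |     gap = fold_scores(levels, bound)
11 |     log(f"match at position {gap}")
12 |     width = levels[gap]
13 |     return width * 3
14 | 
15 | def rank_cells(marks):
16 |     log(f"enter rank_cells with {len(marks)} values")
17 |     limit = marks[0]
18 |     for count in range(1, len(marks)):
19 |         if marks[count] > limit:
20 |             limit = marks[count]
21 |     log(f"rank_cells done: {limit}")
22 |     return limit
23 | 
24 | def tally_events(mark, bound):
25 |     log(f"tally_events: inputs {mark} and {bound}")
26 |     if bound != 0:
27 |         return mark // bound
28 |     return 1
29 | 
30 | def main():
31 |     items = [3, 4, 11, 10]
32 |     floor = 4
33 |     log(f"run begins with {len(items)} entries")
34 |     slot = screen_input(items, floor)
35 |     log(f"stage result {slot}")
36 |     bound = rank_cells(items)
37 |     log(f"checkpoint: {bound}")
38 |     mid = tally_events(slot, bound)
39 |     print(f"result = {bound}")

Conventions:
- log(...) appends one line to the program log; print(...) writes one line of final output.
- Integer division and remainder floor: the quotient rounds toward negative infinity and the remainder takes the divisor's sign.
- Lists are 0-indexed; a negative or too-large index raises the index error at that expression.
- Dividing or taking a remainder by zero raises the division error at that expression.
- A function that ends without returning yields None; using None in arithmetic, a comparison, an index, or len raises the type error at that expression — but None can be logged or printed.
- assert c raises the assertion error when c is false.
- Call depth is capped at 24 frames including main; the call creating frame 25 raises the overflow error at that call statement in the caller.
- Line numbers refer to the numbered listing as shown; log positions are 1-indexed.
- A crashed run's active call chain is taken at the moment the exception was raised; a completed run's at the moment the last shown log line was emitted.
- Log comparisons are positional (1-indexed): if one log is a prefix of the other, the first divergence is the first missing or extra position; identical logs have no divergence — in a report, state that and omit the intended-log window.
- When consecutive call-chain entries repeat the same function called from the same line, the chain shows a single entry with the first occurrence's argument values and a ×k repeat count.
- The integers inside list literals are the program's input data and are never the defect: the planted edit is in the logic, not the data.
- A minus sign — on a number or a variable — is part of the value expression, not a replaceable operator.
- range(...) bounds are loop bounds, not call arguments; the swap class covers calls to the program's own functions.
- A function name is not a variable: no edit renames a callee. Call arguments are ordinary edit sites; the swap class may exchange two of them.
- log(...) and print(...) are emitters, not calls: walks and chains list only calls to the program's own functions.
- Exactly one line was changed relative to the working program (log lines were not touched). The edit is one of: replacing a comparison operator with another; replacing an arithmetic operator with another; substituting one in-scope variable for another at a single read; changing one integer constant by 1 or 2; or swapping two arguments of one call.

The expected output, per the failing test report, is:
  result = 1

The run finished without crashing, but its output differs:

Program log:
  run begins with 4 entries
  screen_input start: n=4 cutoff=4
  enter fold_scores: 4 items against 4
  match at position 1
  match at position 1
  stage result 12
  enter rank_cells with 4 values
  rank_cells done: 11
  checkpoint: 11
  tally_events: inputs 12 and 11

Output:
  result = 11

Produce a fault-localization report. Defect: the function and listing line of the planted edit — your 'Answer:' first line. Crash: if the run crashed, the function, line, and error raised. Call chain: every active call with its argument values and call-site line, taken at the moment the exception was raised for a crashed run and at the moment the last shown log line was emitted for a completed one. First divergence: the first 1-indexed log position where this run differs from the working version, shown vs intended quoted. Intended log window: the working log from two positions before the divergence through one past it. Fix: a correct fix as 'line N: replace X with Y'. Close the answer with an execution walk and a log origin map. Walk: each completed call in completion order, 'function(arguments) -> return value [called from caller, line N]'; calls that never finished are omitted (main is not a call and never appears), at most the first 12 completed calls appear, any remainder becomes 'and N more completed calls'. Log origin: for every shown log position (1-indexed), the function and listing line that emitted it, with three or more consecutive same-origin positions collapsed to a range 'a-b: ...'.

Answer: the defect is in main at line 39.
The tell: The two runs log identically and part ways only at the printed values.
Call chain: main -> tally_events(12, 11) (called at line 38).
First divergence: none (the log streams are identical).
Execution walk:
  fold_scores([3, 4, 11, 10], 4) -> 1  [called from screen_input, line 10]
  screen_input([3, 4, 11, 10], 4) -> 12  [called from main, line 34]
  rank_cells([3, 4, 11, 10]) -> 11  [called from main, line 36]
  tally_events(12, 11) -> 1  [called from main, line 38]
Origin of each log line:
  1 — main, line 33
  2 — screen_input, line 9
  3 — fold_scores, line 2
  4 — fold_scores, line 5
  5 — screen_input, line 11
  6 — main, line 35
  7 — rank_cells, line 16
  8 — rank_cells, line 21
  9 — main, line 37
  10 — tally_events, line 25
A correct fix: line 39: replace `bound` with `mid`.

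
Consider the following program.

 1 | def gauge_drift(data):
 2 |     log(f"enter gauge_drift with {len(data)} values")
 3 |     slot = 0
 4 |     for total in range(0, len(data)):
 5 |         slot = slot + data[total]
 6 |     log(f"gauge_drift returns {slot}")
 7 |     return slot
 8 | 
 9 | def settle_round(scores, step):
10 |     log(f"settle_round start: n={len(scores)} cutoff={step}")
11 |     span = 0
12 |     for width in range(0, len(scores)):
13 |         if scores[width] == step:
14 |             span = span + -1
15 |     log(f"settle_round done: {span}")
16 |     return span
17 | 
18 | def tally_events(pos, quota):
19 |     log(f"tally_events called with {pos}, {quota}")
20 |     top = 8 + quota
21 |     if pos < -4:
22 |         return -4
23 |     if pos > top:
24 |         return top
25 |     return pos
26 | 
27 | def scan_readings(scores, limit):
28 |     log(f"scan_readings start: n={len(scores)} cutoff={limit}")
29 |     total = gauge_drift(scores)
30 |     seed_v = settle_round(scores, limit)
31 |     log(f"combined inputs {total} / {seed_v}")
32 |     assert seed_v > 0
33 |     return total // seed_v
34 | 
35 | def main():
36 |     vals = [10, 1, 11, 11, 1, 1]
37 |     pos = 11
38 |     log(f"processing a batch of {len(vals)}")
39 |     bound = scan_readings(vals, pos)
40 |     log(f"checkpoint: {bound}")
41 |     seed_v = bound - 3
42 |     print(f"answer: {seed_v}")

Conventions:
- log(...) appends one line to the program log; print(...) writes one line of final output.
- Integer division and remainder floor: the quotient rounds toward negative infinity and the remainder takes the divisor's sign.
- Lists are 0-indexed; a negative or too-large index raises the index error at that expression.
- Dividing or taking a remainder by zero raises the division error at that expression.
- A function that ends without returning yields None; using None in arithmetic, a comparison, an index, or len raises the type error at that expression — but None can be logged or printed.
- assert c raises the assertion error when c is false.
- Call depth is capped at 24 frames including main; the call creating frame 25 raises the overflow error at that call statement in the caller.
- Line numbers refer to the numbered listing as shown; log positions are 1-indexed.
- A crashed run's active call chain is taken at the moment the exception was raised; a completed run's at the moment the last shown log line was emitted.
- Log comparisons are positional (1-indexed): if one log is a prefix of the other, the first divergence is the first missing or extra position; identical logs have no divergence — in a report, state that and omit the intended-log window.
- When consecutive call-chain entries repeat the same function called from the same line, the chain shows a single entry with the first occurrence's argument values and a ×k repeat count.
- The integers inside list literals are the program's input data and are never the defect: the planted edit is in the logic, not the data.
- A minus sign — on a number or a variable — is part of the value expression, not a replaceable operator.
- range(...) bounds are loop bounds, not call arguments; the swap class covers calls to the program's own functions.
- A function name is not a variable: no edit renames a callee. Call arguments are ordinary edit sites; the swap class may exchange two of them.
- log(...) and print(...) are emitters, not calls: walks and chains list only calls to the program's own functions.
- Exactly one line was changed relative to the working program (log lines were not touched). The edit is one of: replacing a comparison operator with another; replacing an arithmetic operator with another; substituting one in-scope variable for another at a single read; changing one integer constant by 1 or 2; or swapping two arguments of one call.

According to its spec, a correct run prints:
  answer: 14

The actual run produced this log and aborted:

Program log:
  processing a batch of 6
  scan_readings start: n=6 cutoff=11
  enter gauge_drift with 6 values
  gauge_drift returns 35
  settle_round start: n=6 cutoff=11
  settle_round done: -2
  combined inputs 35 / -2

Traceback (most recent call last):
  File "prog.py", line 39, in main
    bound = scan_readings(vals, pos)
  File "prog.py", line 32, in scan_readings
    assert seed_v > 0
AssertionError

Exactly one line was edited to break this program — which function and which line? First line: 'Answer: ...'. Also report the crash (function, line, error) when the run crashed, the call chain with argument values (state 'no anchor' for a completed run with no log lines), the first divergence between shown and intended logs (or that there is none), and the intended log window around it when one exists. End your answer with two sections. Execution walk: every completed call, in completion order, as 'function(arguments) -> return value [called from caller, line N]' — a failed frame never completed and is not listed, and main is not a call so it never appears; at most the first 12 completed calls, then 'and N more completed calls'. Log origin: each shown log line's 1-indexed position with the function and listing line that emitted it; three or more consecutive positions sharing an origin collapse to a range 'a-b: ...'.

Answer: the defect is in settle_round at line 14.
Key observation: Log line 6 is where behavior first shows: 'settle_round done: -2' appears instead of 'settle_round done: 2'.
Crash: scan_readings, line 32, AssertionError.
Call chain: main -> scan_readings([10, 1, 11, 11, 1, 1], 11) (called at line 39).
First divergence: position 6 — shown 'settle_round done: -2', intended 'settle_round done: 2'.
Intended log window:
  4: gauge_drift returns 35
  5: settle_round start: n=6 cutoff=11
  6: settle_round done: 2
  7: combined inputs 35 / 2
Execution walk:
  gauge_drift([10, 1, 11, 11, 1, 1]) -> 35  [called from scan_readings, line 29]
  settle_round([10, 1, 11, 11, 1, 1], 11) -> -2  [called from scan_readings, line 30]
Origin of each log line:
  1: emitted by main (line 38)
  2: emitted by scan_readings (line 28)
  3: emitted by gauge_drift (line 2)
  4: emitted by gauge_drift (line 6)
  5: emitted by settle_round (line 10)
  6: emitted by settle_round (line 15)
  7: emitted by scan_readings (line 31)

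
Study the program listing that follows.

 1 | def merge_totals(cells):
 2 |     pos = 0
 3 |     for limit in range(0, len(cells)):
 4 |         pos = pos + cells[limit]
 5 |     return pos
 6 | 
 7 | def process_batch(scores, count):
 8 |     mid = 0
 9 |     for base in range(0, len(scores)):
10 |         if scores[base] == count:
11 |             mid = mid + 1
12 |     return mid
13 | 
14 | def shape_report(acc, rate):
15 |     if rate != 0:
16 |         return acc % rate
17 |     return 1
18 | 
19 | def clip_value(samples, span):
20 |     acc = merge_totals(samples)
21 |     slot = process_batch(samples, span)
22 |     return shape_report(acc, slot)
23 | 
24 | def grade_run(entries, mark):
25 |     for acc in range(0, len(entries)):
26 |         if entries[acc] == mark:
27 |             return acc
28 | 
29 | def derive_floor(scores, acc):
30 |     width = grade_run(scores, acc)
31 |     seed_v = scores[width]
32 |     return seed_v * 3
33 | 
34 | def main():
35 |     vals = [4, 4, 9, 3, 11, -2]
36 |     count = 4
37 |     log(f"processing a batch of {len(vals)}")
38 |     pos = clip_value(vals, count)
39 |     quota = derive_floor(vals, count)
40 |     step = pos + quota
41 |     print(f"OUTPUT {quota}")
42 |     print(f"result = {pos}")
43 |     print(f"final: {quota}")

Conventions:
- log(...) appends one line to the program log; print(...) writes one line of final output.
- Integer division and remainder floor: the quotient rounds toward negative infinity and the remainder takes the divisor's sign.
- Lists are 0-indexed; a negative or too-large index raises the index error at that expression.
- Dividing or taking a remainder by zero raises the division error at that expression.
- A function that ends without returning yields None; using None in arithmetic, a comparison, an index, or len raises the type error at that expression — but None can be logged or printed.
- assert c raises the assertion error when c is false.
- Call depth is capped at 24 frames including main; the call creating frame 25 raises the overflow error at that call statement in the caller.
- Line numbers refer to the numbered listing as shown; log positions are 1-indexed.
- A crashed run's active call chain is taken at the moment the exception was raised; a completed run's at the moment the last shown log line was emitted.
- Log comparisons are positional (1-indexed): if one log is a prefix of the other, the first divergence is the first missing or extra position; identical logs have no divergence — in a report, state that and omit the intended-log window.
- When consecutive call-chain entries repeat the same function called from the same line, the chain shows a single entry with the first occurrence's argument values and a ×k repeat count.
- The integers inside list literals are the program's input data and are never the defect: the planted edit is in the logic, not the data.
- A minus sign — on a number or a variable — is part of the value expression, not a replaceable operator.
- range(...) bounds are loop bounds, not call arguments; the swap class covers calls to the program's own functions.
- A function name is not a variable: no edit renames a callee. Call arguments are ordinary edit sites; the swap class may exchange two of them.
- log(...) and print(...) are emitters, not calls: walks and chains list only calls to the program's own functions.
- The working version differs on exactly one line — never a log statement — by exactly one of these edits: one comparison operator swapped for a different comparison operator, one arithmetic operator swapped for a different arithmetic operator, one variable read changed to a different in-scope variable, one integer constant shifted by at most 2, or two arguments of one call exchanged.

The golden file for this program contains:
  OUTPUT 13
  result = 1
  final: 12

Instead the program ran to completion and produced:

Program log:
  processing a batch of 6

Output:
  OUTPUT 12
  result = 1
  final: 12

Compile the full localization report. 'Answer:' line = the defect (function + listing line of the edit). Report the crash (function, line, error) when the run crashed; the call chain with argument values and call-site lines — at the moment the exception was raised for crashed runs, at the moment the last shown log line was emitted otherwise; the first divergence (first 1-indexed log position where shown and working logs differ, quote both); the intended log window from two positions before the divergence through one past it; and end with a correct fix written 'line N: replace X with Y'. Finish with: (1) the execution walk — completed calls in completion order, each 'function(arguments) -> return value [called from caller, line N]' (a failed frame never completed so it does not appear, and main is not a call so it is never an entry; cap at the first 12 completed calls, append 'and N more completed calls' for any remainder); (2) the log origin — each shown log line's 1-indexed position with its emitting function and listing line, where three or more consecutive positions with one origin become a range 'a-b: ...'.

Answer: the defect is in main at line 41.
Core observation: Log streams are identical — the defect surfaces only in the printed output.
Call chain: main.
First divergence: there is none — every log position agrees.
Execution walk:
  merge_totals([4, 4, 9, 3, 11, -2]) -> 29  [called from clip_value, line 20]
  process_batch([4, 4, 9, 3, 11, -2], 4) -> 2  [called from clip_value, line 21]
  shape_report(29, 2) -> 1  [called from clip_value, line 22]
  clip_value([4, 4, 9, 3, 11, -2], 4) -> 1  [called from main, line 38]
  grade_run([4, 4, 9, 3, 11, -2], 4) -> 0  [called from derive_floor, line 30]
  derive_floor([4, 4, 9, 3, 11, -2], 4) -> 12  [called from main, line 39]
Log origins:
  1: emitted by main (line 37)
A correct fix: line 41: replace `quota` with `step`.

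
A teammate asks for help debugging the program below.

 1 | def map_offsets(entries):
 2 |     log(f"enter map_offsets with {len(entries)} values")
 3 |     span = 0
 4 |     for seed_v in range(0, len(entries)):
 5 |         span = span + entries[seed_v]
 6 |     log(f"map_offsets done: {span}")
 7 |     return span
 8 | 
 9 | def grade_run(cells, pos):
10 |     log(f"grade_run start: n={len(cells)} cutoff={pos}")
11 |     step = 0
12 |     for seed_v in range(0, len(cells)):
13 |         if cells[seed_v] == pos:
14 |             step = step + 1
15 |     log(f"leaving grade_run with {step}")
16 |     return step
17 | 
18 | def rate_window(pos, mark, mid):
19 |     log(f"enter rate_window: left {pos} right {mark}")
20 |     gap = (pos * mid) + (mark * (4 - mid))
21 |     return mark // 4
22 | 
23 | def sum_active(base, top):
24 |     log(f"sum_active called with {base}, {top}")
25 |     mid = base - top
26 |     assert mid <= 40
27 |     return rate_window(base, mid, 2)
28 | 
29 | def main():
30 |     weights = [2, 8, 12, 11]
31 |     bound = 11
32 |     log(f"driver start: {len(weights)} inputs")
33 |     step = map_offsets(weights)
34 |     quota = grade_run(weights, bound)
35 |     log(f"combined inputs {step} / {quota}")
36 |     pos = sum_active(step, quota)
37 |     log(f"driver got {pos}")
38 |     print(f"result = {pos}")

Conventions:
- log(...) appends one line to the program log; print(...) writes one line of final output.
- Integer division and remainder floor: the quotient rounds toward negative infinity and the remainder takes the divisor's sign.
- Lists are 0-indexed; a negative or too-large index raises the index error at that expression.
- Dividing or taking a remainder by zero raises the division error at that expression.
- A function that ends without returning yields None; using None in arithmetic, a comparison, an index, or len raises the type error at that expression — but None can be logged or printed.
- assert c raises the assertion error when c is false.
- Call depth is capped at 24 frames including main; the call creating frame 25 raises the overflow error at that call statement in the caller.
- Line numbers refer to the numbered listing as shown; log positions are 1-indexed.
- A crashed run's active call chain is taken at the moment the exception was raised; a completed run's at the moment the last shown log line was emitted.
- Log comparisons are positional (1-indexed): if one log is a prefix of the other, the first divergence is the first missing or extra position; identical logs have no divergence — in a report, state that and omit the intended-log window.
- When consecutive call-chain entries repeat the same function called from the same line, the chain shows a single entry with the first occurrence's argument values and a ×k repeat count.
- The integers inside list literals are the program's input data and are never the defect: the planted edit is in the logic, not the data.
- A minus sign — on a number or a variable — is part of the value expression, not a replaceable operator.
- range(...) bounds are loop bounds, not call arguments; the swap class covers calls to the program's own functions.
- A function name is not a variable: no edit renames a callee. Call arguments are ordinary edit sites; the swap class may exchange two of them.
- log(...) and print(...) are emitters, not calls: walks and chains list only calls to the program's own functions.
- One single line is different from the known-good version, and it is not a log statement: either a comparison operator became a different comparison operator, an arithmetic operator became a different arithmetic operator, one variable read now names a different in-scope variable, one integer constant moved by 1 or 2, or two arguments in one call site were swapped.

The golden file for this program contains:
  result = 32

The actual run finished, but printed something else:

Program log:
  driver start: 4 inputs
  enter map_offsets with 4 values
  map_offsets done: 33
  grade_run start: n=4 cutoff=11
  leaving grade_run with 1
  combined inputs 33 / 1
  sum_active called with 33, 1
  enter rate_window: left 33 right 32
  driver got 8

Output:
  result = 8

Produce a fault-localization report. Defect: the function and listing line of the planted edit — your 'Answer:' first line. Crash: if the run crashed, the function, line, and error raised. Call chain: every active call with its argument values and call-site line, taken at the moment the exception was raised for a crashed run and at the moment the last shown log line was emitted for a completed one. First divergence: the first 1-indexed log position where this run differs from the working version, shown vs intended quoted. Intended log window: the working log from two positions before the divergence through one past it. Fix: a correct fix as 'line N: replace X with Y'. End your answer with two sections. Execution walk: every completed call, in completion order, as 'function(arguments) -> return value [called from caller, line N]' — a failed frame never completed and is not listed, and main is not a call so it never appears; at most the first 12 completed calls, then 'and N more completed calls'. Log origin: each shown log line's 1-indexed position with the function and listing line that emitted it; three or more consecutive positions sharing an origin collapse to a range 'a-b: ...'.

Answer: the defect is in rate_window at line 21.
Core observation: Log line 9 is where behavior first shows: 'driver got 8' appears instead of 'driver got 32'.
Call chain: main.
First divergence: position 9 — the shown line 'driver got 8' should read 'driver got 32'.
Intended log window:
  7: sum_active called with 33, 1
  8: enter rate_window: left 33 right 32
  9: driver got 32
Execution walk:
  map_offsets([2, 8, 12, 11]) -> 33  [called from main, line 33]
  grade_run([2, 8, 12, 11], 11) -> 1  [called from main, line 34]
  rate_window(33, 32, 2) -> 8  [called from sum_active, line 27]
  sum_active(33, 1) -> 8  [called from main, line 36]
Log line origins:
  1: logged in main at line 32
  2: logged in map_offsets at line 2
  3: logged in map_offsets at line 6
  4: logged in grade_run at line 10
  5: logged in grade_run at line 15
  6: logged in main at line 35
  7: logged in sum_active at line 24
  8: logged in rate_window at line 19
  9: logged in main at line 37
A correct fix: line 21: replace `mark` with `gap`.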